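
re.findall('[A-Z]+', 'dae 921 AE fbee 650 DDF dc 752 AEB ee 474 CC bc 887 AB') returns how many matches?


Pattern '[A-Z]+' finds one or more uppercase letters.
Text: 'dae 921 AE fbee 650 DDF dc 752 AEB ee 474 CC bc 887 AB'
Scanning for matches:
  Match 1: 'AE'
  Match 2: 'DDF'
  Match 3: 'AEB'
  Match 4: 'CC'
  Match 5: 'AB'
Total matches: 5

5


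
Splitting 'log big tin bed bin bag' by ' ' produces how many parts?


Splitting by ' ' breaks the string at each occurrence of the separator.
Text: 'log big tin bed bin bag'
Parts after split:
  Part 1: 'log'
  Part 2: 'big'
  Part 3: 'tin'
  Part 4: 'bed'
  Part 5: 'bin'
  Part 6: 'bag'
Total parts: 6

6


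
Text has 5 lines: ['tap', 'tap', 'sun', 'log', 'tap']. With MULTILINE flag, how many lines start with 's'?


With MULTILINE flag, ^ matches the start of each line.
Lines: ['tap', 'tap', 'sun', 'log', 'tap']
Checking which lines start with 's':
  Line 1: 'tap' -> no
  Line 2: 'tap' -> no
  Line 3: 'sun' -> MATCH
  Line 4: 'log' -> no
  Line 5: 'tap' -> no
Matching lines: ['sun']
Count: 1

1


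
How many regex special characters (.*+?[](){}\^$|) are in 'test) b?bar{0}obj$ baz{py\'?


Regex special characters are: . * + ? [ ] ( ) { } \ ^ $ |
Scanning 'test) b?bar{0}obj$ baz{py\':
  pos 4: ')' -> SPECIAL
  pos 7: '?' -> SPECIAL
  pos 11: '{' -> SPECIAL
  pos 13: '}' -> SPECIAL
  pos 17: '$' -> SPECIAL
  pos 22: '{' -> SPECIAL
  pos 25: '\' -> SPECIAL
Special chars found: [')', '?', '{', '}', '$', '{', '\\']
Total: 7

7


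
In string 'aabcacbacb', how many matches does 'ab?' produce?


Pattern 'ab?' matches 'a' optionally followed by 'b'.
String: 'aabcacbacb'
Scanning left to right for 'a' then checking next char:
  Match 1: 'a' (a not followed by b)
  Match 2: 'ab' (a followed by b)
  Match 3: 'a' (a not followed by b)
  Match 4: 'a' (a not followed by b)
Total matches: 4

4


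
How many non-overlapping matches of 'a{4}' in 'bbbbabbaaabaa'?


Pattern 'a{4}' matches exactly 4 consecutive a's (greedy, non-overlapping).
String: 'bbbbabbaaabaa'
Scanning for runs of a's:
  Run at pos 4: 'a' (length 1) -> 0 match(es)
  Run at pos 7: 'aaa' (length 3) -> 0 match(es)
  Run at pos 11: 'aa' (length 2) -> 0 match(es)
Matches found: []
Total: 0

0


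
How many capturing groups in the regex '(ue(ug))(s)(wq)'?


To count capturing groups, count each '(' that starts a group.
Pattern: '(ue(ug))(s)(wq)'
Walking through the pattern:
  Position 0: '(' -> group #1
  Position 3: '(' -> group #2
  Position 8: '(' -> group #3
  Position 11: '(' -> group #4
Total capturing groups: 4

4


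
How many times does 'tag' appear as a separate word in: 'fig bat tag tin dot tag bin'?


Scanning each word for exact match 'tag':
  Word 1: 'fig' -> no
  Word 2: 'bat' -> no
  Word 3: 'tag' -> MATCH
  Word 4: 'tin' -> no
  Word 5: 'dot' -> no
  Word 6: 'tag' -> MATCH
  Word 7: 'bin' -> no
Total matches: 2

2


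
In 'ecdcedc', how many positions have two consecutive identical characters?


Looking for consecutive identical characters in 'ecdcedc':
  pos 0-1: 'e' vs 'c' -> different
  pos 1-2: 'c' vs 'd' -> different
  pos 2-3: 'd' vs 'c' -> different
  pos 3-4: 'c' vs 'e' -> different
  pos 4-5: 'e' vs 'd' -> different
  pos 5-6: 'd' vs 'c' -> different
Consecutive identical pairs: []
Count: 0

0


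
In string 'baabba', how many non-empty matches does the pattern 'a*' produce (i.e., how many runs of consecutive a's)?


Pattern 'a*' matches zero or more a's. We want non-empty runs of consecutive a's.
String: 'baabba'
Walking through the string to find runs of a's:
  Run 1: positions 1-2 -> 'aa'
  Run 2: positions 5-5 -> 'a'
Non-empty runs found: ['aa', 'a']
Count: 2

2


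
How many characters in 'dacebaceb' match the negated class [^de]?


Negated class [^de] matches any char NOT in {d, e}
Scanning 'dacebaceb':
  pos 0: 'd' -> no (excluded)
  pos 1: 'a' -> MATCH
  pos 2: 'c' -> MATCH
  pos 3: 'e' -> no (excluded)
  pos 4: 'b' -> MATCH
  pos 5: 'a' -> MATCH
  pos 6: 'c' -> MATCH
  pos 7: 'e' -> no (excluded)
  pos 8: 'b' -> MATCH
Total matches: 6

6


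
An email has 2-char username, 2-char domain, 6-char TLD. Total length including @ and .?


An email address has format: username@domain.tld
Username length: 2
'@' character: 1
Domain length: 2
'.' character: 1
TLD length: 6
Total = 2 + 1 + 2 + 1 + 6 = 12

12


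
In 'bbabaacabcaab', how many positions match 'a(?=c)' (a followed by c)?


Lookahead 'a(?=c)' matches 'a' only when followed by 'c'.
String: 'bbabaacabcaab'
Checking each position where char is 'a':
  pos 2: 'a' -> no (next='b')
  pos 4: 'a' -> no (next='a')
  pos 5: 'a' -> MATCH (next='c')
  pos 7: 'a' -> no (next='b')
  pos 10: 'a' -> no (next='a')
  pos 11: 'a' -> no (next='b')
Matching positions: [5]
Count: 1

1


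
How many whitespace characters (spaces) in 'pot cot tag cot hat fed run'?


\s matches whitespace characters (spaces, tabs, etc.).
Text: 'pot cot tag cot hat fed run'
This text has 7 words separated by spaces.
Number of spaces = number of words - 1 = 7 - 1 = 6

6


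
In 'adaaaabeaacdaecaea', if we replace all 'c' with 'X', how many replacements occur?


re.sub('c', 'X', text) replaces every occurrence of 'c' with 'X'.
Text: 'adaaaabeaacdaecaea'
Scanning for 'c':
  pos 10: 'c' -> replacement #1
  pos 14: 'c' -> replacement #2
Total replacements: 2

2


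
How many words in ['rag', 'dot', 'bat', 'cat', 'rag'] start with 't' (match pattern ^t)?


Pattern ^t anchors to start of word. Check which words begin with 't':
  'rag' -> no
  'dot' -> no
  'bat' -> no
  'cat' -> no
  'rag' -> no
Matching words: []
Count: 0

0


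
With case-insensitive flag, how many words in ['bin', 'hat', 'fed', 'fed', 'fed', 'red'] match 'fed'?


Case-insensitive matching: compare each word's lowercase form to 'fed'.
  'bin' -> lower='bin' -> no
  'hat' -> lower='hat' -> no
  'fed' -> lower='fed' -> MATCH
  'fed' -> lower='fed' -> MATCH
  'fed' -> lower='fed' -> MATCH
  'red' -> lower='red' -> no
Matches: ['fed', 'fed', 'fed']
Count: 3

3


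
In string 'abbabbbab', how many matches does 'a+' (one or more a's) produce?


Pattern 'a+' matches one or more consecutive a's.
String: 'abbabbbab'
Scanning for runs of a:
  Match 1: 'a' (length 1)
  Match 2: 'a' (length 1)
  Match 3: 'a' (length 1)
Total matches: 3

3


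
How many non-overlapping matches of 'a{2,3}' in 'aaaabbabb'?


Pattern 'a{2,3}' matches between 2 and 3 consecutive a's (greedy).
String: 'aaaabbabb'
Finding runs of a's and applying greedy matching:
  Run at pos 0: 'aaaa' (length 4)
  Run at pos 6: 'a' (length 1)
Matches: ['aaa']
Count: 1

1


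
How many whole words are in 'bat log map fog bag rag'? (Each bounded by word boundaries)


Word boundaries (\b) mark the start/end of each word.
Text: 'bat log map fog bag rag'
Splitting by whitespace:
  Word 1: 'bat'
  Word 2: 'log'
  Word 3: 'map'
  Word 4: 'fog'
  Word 5: 'bag'
  Word 6: 'rag'
Total whole words: 6

6


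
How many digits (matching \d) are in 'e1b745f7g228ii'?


\d matches any digit 0-9.
Scanning 'e1b745f7g228ii':
  pos 1: '1' -> DIGIT
  pos 3: '7' -> DIGIT
  pos 4: '4' -> DIGIT
  pos 5: '5' -> DIGIT
  pos 7: '7' -> DIGIT
  pos 9: '2' -> DIGIT
  pos 10: '2' -> DIGIT
  pos 11: '8' -> DIGIT
Digits found: ['1', '7', '4', '5', '7', '2', '2', '8']
Total: 8

8


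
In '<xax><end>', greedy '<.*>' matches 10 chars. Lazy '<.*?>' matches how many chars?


Greedy '<.*>' tries to match as MUCH as possible.
Lazy '<.*?>' tries to match as LITTLE as possible.

String: '<xax><end>'
Greedy '<.*>' starts at first '<' and extends to the LAST '>': '<xax><end>' (10 chars)
Lazy '<.*?>' starts at first '<' and stops at the FIRST '>': '<xax>' (5 chars)

5


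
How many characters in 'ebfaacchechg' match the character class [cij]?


Character class [cij] matches any of: {c, i, j}
Scanning string 'ebfaacchechg' character by character:
  pos 0: 'e' -> no
  pos 1: 'b' -> no
  pos 2: 'f' -> no
  pos 3: 'a' -> no
  pos 4: 'a' -> no
  pos 5: 'c' -> MATCH
  pos 6: 'c' -> MATCH
  pos 7: 'h' -> no
  pos 8: 'e' -> no
  pos 9: 'c' -> MATCH
  pos 10: 'h' -> no
  pos 11: 'g' -> no
Total matches: 3

3


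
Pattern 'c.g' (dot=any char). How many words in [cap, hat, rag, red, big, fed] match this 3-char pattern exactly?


Pattern 'c.g' means: starts with 'c', any single char, ends with 'g'.
Checking each word (must be exactly 3 chars):
  'cap' (len=3): no
  'hat' (len=3): no
  'rag' (len=3): no
  'red' (len=3): no
  'big' (len=3): no
  'fed' (len=3): no
Matching words: []
Total: 0

0


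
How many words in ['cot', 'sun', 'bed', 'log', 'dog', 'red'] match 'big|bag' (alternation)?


Alternation 'big|bag' matches either 'big' or 'bag'.
Checking each word:
  'cot' -> no
  'sun' -> no
  'bed' -> no
  'log' -> no
  'dog' -> no
  'red' -> no
Matches: []
Count: 0

0


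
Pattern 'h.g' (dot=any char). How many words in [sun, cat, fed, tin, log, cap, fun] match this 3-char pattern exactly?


Pattern 'h.g' means: starts with 'h', any single char, ends with 'g'.
Checking each word (must be exactly 3 chars):
  'sun' (len=3): no
  'cat' (len=3): no
  'fed' (len=3): no
  'tin' (len=3): no
  'log' (len=3): no
  'cap' (len=3): no
  'fun' (len=3): no
Matching words: []
Total: 0

0


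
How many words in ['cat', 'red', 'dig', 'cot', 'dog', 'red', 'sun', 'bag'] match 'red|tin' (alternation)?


Alternation 'red|tin' matches either 'red' or 'tin'.
Checking each word:
  'cat' -> no
  'red' -> MATCH
  'dig' -> no
  'cot' -> no
  'dog' -> no
  'red' -> MATCH
  'sun' -> no
  'bag' -> no
Matches: ['red', 'red']
Count: 2

2


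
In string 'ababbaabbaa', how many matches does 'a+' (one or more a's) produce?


Pattern 'a+' matches one or more consecutive a's.
String: 'ababbaabbaa'
Scanning for runs of a:
  Match 1: 'a' (length 1)
  Match 2: 'a' (length 1)
  Match 3: 'aa' (length 2)
  Match 4: 'aa' (length 2)
Total matches: 4

4


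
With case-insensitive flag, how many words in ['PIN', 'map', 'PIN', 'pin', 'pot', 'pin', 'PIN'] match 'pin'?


Case-insensitive matching: compare each word's lowercase form to 'pin'.
  'PIN' -> lower='pin' -> MATCH
  'map' -> lower='map' -> no
  'PIN' -> lower='pin' -> MATCH
  'pin' -> lower='pin' -> MATCH
  'pot' -> lower='pot' -> no
  'pin' -> lower='pin' -> MATCH
  'PIN' -> lower='pin' -> MATCH
Matches: ['PIN', 'PIN', 'pin', 'pin', 'PIN']
Count: 5

5


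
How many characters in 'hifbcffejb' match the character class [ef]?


Character class [ef] matches any of: {e, f}
Scanning string 'hifbcffejb' character by character:
  pos 0: 'h' -> no
  pos 1: 'i' -> no
  pos 2: 'f' -> MATCH
  pos 3: 'b' -> no
  pos 4: 'c' -> no
  pos 5: 'f' -> MATCH
  pos 6: 'f' -> MATCH
  pos 7: 'e' -> MATCH
  pos 8: 'j' -> no
  pos 9: 'b' -> no
Total matches: 4

4


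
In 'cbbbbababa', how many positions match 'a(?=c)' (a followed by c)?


Lookahead 'a(?=c)' matches 'a' only when followed by 'c'.
String: 'cbbbbababa'
Checking each position where char is 'a':
  pos 5: 'a' -> no (next='b')
  pos 7: 'a' -> no (next='b')
Matching positions: []
Count: 0

0


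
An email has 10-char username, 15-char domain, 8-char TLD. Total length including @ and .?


An email address has format: username@domain.tld
Username length: 10
'@' character: 1
Domain length: 15
'.' character: 1
TLD length: 8
Total = 10 + 1 + 15 + 1 + 8 = 35

35


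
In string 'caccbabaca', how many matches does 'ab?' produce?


Pattern 'ab?' matches 'a' optionally followed by 'b'.
String: 'caccbabaca'
Scanning left to right for 'a' then checking next char:
  Match 1: 'a' (a not followed by b)
  Match 2: 'ab' (a followed by b)
  Match 3: 'a' (a not followed by b)
  Match 4: 'a' (a not followed by b)
Total matches: 4

4


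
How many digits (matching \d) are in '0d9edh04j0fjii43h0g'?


\d matches any digit 0-9.
Scanning '0d9edh04j0fjii43h0g':
  pos 0: '0' -> DIGIT
  pos 2: '9' -> DIGIT
  pos 6: '0' -> DIGIT
  pos 7: '4' -> DIGIT
  pos 9: '0' -> DIGIT
  pos 14: '4' -> DIGIT
  pos 15: '3' -> DIGIT
  pos 17: '0' -> DIGIT
Digits found: ['0', '9', '0', '4', '0', '4', '3', '0']
Total: 8

8


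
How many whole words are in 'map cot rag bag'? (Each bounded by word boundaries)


Word boundaries (\b) mark the start/end of each word.
Text: 'map cot rag bag'
Splitting by whitespace:
  Word 1: 'map'
  Word 2: 'cot'
  Word 3: 'rag'
  Word 4: 'bag'
Total whole words: 4

4


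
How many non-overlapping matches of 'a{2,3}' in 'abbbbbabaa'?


Pattern 'a{2,3}' matches between 2 and 3 consecutive a's (greedy).
String: 'abbbbbabaa'
Finding runs of a's and applying greedy matching:
  Run at pos 0: 'a' (length 1)
  Run at pos 6: 'a' (length 1)
  Run at pos 8: 'aa' (length 2)
Matches: ['aa']
Count: 1

1


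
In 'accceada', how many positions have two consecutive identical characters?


Looking for consecutive identical characters in 'accceada':
  pos 0-1: 'a' vs 'c' -> different
  pos 1-2: 'c' vs 'c' -> MATCH ('cc')
  pos 2-3: 'c' vs 'c' -> MATCH ('cc')
  pos 3-4: 'c' vs 'e' -> different
  pos 4-5: 'e' vs 'a' -> different
  pos 5-6: 'a' vs 'd' -> different
  pos 6-7: 'd' vs 'a' -> different
Consecutive identical pairs: ['cc', 'cc']
Count: 2

2


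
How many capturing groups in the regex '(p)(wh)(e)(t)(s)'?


To count capturing groups, count each '(' that starts a group.
Pattern: '(p)(wh)(e)(t)(s)'
Walking through the pattern:
  Position 0: '(' -> group #1
  Position 3: '(' -> group #2
  Position 7: '(' -> group #3
  Position 10: '(' -> group #4
  Position 13: '(' -> group #5
Total capturing groups: 5

5


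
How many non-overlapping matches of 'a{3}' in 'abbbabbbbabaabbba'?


Pattern 'a{3}' matches exactly 3 consecutive a's (greedy, non-overlapping).
String: 'abbbabbbbabaabbba'
Scanning for runs of a's:
  Run at pos 0: 'a' (length 1) -> 0 match(es)
  Run at pos 4: 'a' (length 1) -> 0 match(es)
  Run at pos 9: 'a' (length 1) -> 0 match(es)
  Run at pos 11: 'aa' (length 2) -> 0 match(es)
  Run at pos 16: 'a' (length 1) -> 0 match(es)
Matches found: []
Total: 0

0


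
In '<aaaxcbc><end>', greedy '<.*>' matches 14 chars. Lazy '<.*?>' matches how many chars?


Greedy '<.*>' tries to match as MUCH as possible.
Lazy '<.*?>' tries to match as LITTLE as possible.

String: '<aaaxcbc><end>'
Greedy '<.*>' starts at first '<' and extends to the LAST '>': '<aaaxcbc><end>' (14 chars)
Lazy '<.*?>' starts at first '<' and stops at the FIRST '>': '<aaaxcbc>' (9 chars)

9


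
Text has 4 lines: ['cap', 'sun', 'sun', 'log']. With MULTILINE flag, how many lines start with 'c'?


With MULTILINE flag, ^ matches the start of each line.
Lines: ['cap', 'sun', 'sun', 'log']
Checking which lines start with 'c':
  Line 1: 'cap' -> MATCH
  Line 2: 'sun' -> no
  Line 3: 'sun' -> no
  Line 4: 'log' -> no
Matching lines: ['cap']
Count: 1

1


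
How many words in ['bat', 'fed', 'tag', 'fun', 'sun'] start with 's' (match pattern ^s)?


Pattern ^s anchors to start of word. Check which words begin with 's':
  'bat' -> no
  'fed' -> no
  'tag' -> no
  'fun' -> no
  'sun' -> MATCH (starts with 's')
Matching words: ['sun']
Count: 1

1


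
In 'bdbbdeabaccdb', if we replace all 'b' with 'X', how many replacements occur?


re.sub('b', 'X', text) replaces every occurrence of 'b' with 'X'.
Text: 'bdbbdeabaccdb'
Scanning for 'b':
  pos 0: 'b' -> replacement #1
  pos 2: 'b' -> replacement #2
  pos 3: 'b' -> replacement #3
  pos 7: 'b' -> replacement #4
  pos 12: 'b' -> replacement #5
Total replacements: 5

5


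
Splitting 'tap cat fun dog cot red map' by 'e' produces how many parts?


Splitting by 'e' breaks the string at each occurrence of the separator.
Text: 'tap cat fun dog cot red map'
Parts after split:
  Part 1: 'tap cat fun dog cot r'
  Part 2: 'd map'
Total parts: 2

2


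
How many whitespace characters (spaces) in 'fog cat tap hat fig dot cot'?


\s matches whitespace characters (spaces, tabs, etc.).
Text: 'fog cat tap hat fig dot cot'
This text has 7 words separated by spaces.
Number of spaces = number of words - 1 = 7 - 1 = 6

6


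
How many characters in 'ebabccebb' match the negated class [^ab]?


Negated class [^ab] matches any char NOT in {a, b}
Scanning 'ebabccebb':
  pos 0: 'e' -> MATCH
  pos 1: 'b' -> no (excluded)
  pos 2: 'a' -> no (excluded)
  pos 3: 'b' -> no (excluded)
  pos 4: 'c' -> MATCH
  pos 5: 'c' -> MATCH
  pos 6: 'e' -> MATCH
  pos 7: 'b' -> no (excluded)
  pos 8: 'b' -> no (excluded)
Total matches: 4

4


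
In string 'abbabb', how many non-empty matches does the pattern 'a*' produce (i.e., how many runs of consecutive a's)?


Pattern 'a*' matches zero or more a's. We want non-empty runs of consecutive a's.
String: 'abbabb'
Walking through the string to find runs of a's:
  Run 1: positions 0-0 -> 'a'
  Run 2: positions 3-3 -> 'a'
Non-empty runs found: ['a', 'a']
Count: 2

2


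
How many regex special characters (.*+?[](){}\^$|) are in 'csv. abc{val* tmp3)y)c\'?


Regex special characters are: . * + ? [ ] ( ) { } \ ^ $ |
Scanning 'csv. abc{val* tmp3)y)c\':
  pos 3: '.' -> SPECIAL
  pos 8: '{' -> SPECIAL
  pos 12: '*' -> SPECIAL
  pos 18: ')' -> SPECIAL
  pos 20: ')' -> SPECIAL
  pos 22: '\' -> SPECIAL
Special chars found: ['.', '{', '*', ')', ')', '\\']
Total: 6

6


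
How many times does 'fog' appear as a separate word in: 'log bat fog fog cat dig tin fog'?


Scanning each word for exact match 'fog':
  Word 1: 'log' -> no
  Word 2: 'bat' -> no
  Word 3: 'fog' -> MATCH
  Word 4: 'fog' -> MATCH
  Word 5: 'cat' -> no
  Word 6: 'dig' -> no
  Word 7: 'tin' -> no
  Word 8: 'fog' -> MATCH
Total matches: 3

3


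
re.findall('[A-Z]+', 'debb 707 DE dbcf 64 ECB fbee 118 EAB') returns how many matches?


Pattern '[A-Z]+' finds one or more uppercase letters.
Text: 'debb 707 DE dbcf 64 ECB fbee 118 EAB'
Scanning for matches:
  Match 1: 'DE'
  Match 2: 'ECB'
  Match 3: 'EAB'
Total matches: 3

3


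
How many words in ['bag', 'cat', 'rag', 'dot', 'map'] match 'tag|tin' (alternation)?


Alternation 'tag|tin' matches either 'tag' or 'tin'.
Checking each word:
  'bag' -> no
  'cat' -> no
  'rag' -> no
  'dot' -> no
  'map' -> no
Matches: []
Count: 0

0


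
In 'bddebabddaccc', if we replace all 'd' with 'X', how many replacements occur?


re.sub('d', 'X', text) replaces every occurrence of 'd' with 'X'.
Text: 'bddebabddaccc'
Scanning for 'd':
  pos 1: 'd' -> replacement #1
  pos 2: 'd' -> replacement #2
  pos 7: 'd' -> replacement #3
  pos 8: 'd' -> replacement #4
Total replacements: 4

4


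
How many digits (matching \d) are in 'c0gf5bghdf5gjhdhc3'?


\d matches any digit 0-9.
Scanning 'c0gf5bghdf5gjhdhc3':
  pos 1: '0' -> DIGIT
  pos 4: '5' -> DIGIT
  pos 10: '5' -> DIGIT
  pos 17: '3' -> DIGIT
Digits found: ['0', '5', '5', '3']
Total: 4

4


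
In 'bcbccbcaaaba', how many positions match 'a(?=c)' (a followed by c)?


Lookahead 'a(?=c)' matches 'a' only when followed by 'c'.
String: 'bcbccbcaaaba'
Checking each position where char is 'a':
  pos 7: 'a' -> no (next='a')
  pos 8: 'a' -> no (next='a')
  pos 9: 'a' -> no (next='b')
Matching positions: []
Count: 0

0


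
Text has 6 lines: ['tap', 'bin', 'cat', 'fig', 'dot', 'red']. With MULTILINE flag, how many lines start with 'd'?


With MULTILINE flag, ^ matches the start of each line.
Lines: ['tap', 'bin', 'cat', 'fig', 'dot', 'red']
Checking which lines start with 'd':
  Line 1: 'tap' -> no
  Line 2: 'bin' -> no
  Line 3: 'cat' -> no
  Line 4: 'fig' -> no
  Line 5: 'dot' -> MATCH
  Line 6: 'red' -> no
Matching lines: ['dot']
Count: 1

1


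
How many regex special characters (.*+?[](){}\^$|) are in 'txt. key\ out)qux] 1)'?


Regex special characters are: . * + ? [ ] ( ) { } \ ^ $ |
Scanning 'txt. key\ out)qux] 1)':
  pos 3: '.' -> SPECIAL
  pos 8: '\' -> SPECIAL
  pos 13: ')' -> SPECIAL
  pos 17: ']' -> SPECIAL
  pos 20: ')' -> SPECIAL
Special chars found: ['.', '\\', ')', ']', ')']
Total: 5

5


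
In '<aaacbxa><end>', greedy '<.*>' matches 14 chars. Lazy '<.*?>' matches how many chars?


Greedy '<.*>' tries to match as MUCH as possible.
Lazy '<.*?>' tries to match as LITTLE as possible.

String: '<aaacbxa><end>'
Greedy '<.*>' starts at first '<' and extends to the LAST '>': '<aaacbxa><end>' (14 chars)
Lazy '<.*?>' starts at first '<' and stops at the FIRST '>': '<aaacbxa>' (9 chars)

9


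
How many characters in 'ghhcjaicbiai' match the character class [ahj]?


Character class [ahj] matches any of: {a, h, j}
Scanning string 'ghhcjaicbiai' character by character:
  pos 0: 'g' -> no
  pos 1: 'h' -> MATCH
  pos 2: 'h' -> MATCH
  pos 3: 'c' -> no
  pos 4: 'j' -> MATCH
  pos 5: 'a' -> MATCH
  pos 6: 'i' -> no
  pos 7: 'c' -> no
  pos 8: 'b' -> no
  pos 9: 'i' -> no
  pos 10: 'a' -> MATCH
  pos 11: 'i' -> no
Total matches: 5

5


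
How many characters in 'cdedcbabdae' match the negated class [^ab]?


Negated class [^ab] matches any char NOT in {a, b}
Scanning 'cdedcbabdae':
  pos 0: 'c' -> MATCH
  pos 1: 'd' -> MATCH
  pos 2: 'e' -> MATCH
  pos 3: 'd' -> MATCH
  pos 4: 'c' -> MATCH
  pos 5: 'b' -> no (excluded)
  pos 6: 'a' -> no (excluded)
  pos 7: 'b' -> no (excluded)
  pos 8: 'd' -> MATCH
  pos 9: 'a' -> no (excluded)
  pos 10: 'e' -> MATCH
Total matches: 7

7


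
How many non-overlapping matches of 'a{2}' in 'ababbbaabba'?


Pattern 'a{2}' matches exactly 2 consecutive a's (greedy, non-overlapping).
String: 'ababbbaabba'
Scanning for runs of a's:
  Run at pos 0: 'a' (length 1) -> 0 match(es)
  Run at pos 2: 'a' (length 1) -> 0 match(es)
  Run at pos 6: 'aa' (length 2) -> 1 match(es)
  Run at pos 10: 'a' (length 1) -> 0 match(es)
Matches found: ['aa']
Total: 1

1


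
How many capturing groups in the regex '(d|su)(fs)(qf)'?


To count capturing groups, count each '(' that starts a group.
Pattern: '(d|su)(fs)(qf)'
Walking through the pattern:
  Position 0: '(' -> group #1
  Position 6: '(' -> group #2
  Position 10: '(' -> group #3
Total capturing groups: 3

3


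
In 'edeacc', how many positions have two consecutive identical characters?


Looking for consecutive identical characters in 'edeacc':
  pos 0-1: 'e' vs 'd' -> different
  pos 1-2: 'd' vs 'e' -> different
  pos 2-3: 'e' vs 'a' -> different
  pos 3-4: 'a' vs 'c' -> different
  pos 4-5: 'c' vs 'c' -> MATCH ('cc')
Consecutive identical pairs: ['cc']
Count: 1

1


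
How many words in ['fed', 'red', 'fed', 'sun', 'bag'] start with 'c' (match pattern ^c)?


Pattern ^c anchors to start of word. Check which words begin with 'c':
  'fed' -> no
  'red' -> no
  'fed' -> no
  'sun' -> no
  'bag' -> no
Matching words: []
Count: 0

0


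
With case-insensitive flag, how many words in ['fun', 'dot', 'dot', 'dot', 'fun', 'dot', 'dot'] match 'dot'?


Case-insensitive matching: compare each word's lowercase form to 'dot'.
  'fun' -> lower='fun' -> no
  'dot' -> lower='dot' -> MATCH
  'dot' -> lower='dot' -> MATCH
  'dot' -> lower='dot' -> MATCH
  'fun' -> lower='fun' -> no
  'dot' -> lower='dot' -> MATCH
  'dot' -> lower='dot' -> MATCH
Matches: ['dot', 'dot', 'dot', 'dot', 'dot']
Count: 5

5


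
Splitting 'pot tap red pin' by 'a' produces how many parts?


Splitting by 'a' breaks the string at each occurrence of the separator.
Text: 'pot tap red pin'
Parts after split:
  Part 1: 'pot t'
  Part 2: 'p red pin'
Total parts: 2

2


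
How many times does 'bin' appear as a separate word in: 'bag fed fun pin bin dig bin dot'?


Scanning each word for exact match 'bin':
  Word 1: 'bag' -> no
  Word 2: 'fed' -> no
  Word 3: 'fun' -> no
  Word 4: 'pin' -> no
  Word 5: 'bin' -> MATCH
  Word 6: 'dig' -> no
  Word 7: 'bin' -> MATCH
  Word 8: 'dot' -> no
Total matches: 2

2


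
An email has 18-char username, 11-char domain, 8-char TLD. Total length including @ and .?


An email address has format: username@domain.tld
Username length: 18
'@' character: 1
Domain length: 11
'.' character: 1
TLD length: 8
Total = 18 + 1 + 11 + 1 + 8 = 39

39


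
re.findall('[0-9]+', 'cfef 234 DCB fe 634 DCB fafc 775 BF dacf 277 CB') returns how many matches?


Pattern '[0-9]+' finds one or more digits.
Text: 'cfef 234 DCB fe 634 DCB fafc 775 BF dacf 277 CB'
Scanning for matches:
  Match 1: '234'
  Match 2: '634'
  Match 3: '775'
  Match 4: '277'
Total matches: 4

4


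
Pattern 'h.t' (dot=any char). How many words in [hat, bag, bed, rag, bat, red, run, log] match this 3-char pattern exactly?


Pattern 'h.t' means: starts with 'h', any single char, ends with 't'.
Checking each word (must be exactly 3 chars):
  'hat' (len=3): MATCH
  'bag' (len=3): no
  'bed' (len=3): no
  'rag' (len=3): no
  'bat' (len=3): no
  'red' (len=3): no
  'run' (len=3): no
  'log' (len=3): no
Matching words: ['hat']
Total: 1

1


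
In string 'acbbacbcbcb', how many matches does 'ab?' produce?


Pattern 'ab?' matches 'a' optionally followed by 'b'.
String: 'acbbacbcbcb'
Scanning left to right for 'a' then checking next char:
  Match 1: 'a' (a not followed by b)
  Match 2: 'a' (a not followed by b)
Total matches: 2

2


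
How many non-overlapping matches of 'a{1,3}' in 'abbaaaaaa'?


Pattern 'a{1,3}' matches between 1 and 3 consecutive a's (greedy).
String: 'abbaaaaaa'
Finding runs of a's and applying greedy matching:
  Run at pos 0: 'a' (length 1)
  Run at pos 3: 'aaaaaa' (length 6)
Matches: ['a', 'aaa', 'aaa']
Count: 3

3


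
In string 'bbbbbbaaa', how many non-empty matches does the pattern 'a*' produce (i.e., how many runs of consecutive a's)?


Pattern 'a*' matches zero or more a's. We want non-empty runs of consecutive a's.
String: 'bbbbbbaaa'
Walking through the string to find runs of a's:
  Run 1: positions 6-8 -> 'aaa'
Non-empty runs found: ['aaa']
Count: 1

1


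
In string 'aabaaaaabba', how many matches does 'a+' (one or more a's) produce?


Pattern 'a+' matches one or more consecutive a's.
String: 'aabaaaaabba'
Scanning for runs of a:
  Match 1: 'aa' (length 2)
  Match 2: 'aaaaa' (length 5)
  Match 3: 'a' (length 1)
Total matches: 3

3


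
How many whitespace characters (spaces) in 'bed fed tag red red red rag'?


\s matches whitespace characters (spaces, tabs, etc.).
Text: 'bed fed tag red red red rag'
This text has 7 words separated by spaces.
Number of spaces = number of words - 1 = 7 - 1 = 6

6


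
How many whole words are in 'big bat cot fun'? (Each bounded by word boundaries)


Word boundaries (\b) mark the start/end of each word.
Text: 'big bat cot fun'
Splitting by whitespace:
  Word 1: 'big'
  Word 2: 'bat'
  Word 3: 'cot'
  Word 4: 'fun'
Total whole words: 4

4


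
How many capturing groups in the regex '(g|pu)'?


To count capturing groups, count each '(' that starts a group.
Pattern: '(g|pu)'
Walking through the pattern:
  Position 0: '(' -> group #1
Total capturing groups: 1

1


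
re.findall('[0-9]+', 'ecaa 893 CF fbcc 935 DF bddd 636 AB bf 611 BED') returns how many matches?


Pattern '[0-9]+' finds one or more digits.
Text: 'ecaa 893 CF fbcc 935 DF bddd 636 AB bf 611 BED'
Scanning for matches:
  Match 1: '893'
  Match 2: '935'
  Match 3: '636'
  Match 4: '611'
Total matches: 4

4


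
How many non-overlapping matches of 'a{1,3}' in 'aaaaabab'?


Pattern 'a{1,3}' matches between 1 and 3 consecutive a's (greedy).
String: 'aaaaabab'
Finding runs of a's and applying greedy matching:
  Run at pos 0: 'aaaaa' (length 5)
  Run at pos 6: 'a' (length 1)
Matches: ['aaa', 'aa', 'a']
Count: 3

3


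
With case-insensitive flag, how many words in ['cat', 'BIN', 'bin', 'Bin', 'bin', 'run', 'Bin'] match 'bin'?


Case-insensitive matching: compare each word's lowercase form to 'bin'.
  'cat' -> lower='cat' -> no
  'BIN' -> lower='bin' -> MATCH
  'bin' -> lower='bin' -> MATCH
  'Bin' -> lower='bin' -> MATCH
  'bin' -> lower='bin' -> MATCH
  'run' -> lower='run' -> no
  'Bin' -> lower='bin' -> MATCH
Matches: ['BIN', 'bin', 'Bin', 'bin', 'Bin']
Count: 5

5


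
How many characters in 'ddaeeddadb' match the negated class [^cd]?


Negated class [^cd] matches any char NOT in {c, d}
Scanning 'ddaeeddadb':
  pos 0: 'd' -> no (excluded)
  pos 1: 'd' -> no (excluded)
  pos 2: 'a' -> MATCH
  pos 3: 'e' -> MATCH
  pos 4: 'e' -> MATCH
  pos 5: 'd' -> no (excluded)
  pos 6: 'd' -> no (excluded)
  pos 7: 'a' -> MATCH
  pos 8: 'd' -> no (excluded)
  pos 9: 'b' -> MATCH
Total matches: 5

5


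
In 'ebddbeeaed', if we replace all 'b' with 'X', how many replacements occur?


re.sub('b', 'X', text) replaces every occurrence of 'b' with 'X'.
Text: 'ebddbeeaed'
Scanning for 'b':
  pos 1: 'b' -> replacement #1
  pos 4: 'b' -> replacement #2
Total replacements: 2

2


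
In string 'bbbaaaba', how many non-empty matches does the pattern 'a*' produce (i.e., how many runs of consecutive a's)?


Pattern 'a*' matches zero or more a's. We want non-empty runs of consecutive a's.
String: 'bbbaaaba'
Walking through the string to find runs of a's:
  Run 1: positions 3-5 -> 'aaa'
  Run 2: positions 7-7 -> 'a'
Non-empty runs found: ['aaa', 'a']
Count: 2

2


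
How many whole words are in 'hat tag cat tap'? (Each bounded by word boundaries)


Word boundaries (\b) mark the start/end of each word.
Text: 'hat tag cat tap'
Splitting by whitespace:
  Word 1: 'hat'
  Word 2: 'tag'
  Word 3: 'cat'
  Word 4: 'tap'
Total whole words: 4

4


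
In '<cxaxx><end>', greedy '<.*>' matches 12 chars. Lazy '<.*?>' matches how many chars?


Greedy '<.*>' tries to match as MUCH as possible.
Lazy '<.*?>' tries to match as LITTLE as possible.

String: '<cxaxx><end>'
Greedy '<.*>' starts at first '<' and extends to the LAST '>': '<cxaxx><end>' (12 chars)
Lazy '<.*?>' starts at first '<' and stops at the FIRST '>': '<cxaxx>' (7 chars)

7


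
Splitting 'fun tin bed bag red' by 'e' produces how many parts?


Splitting by 'e' breaks the string at each occurrence of the separator.
Text: 'fun tin bed bag red'
Parts after split:
  Part 1: 'fun tin b'
  Part 2: 'd bag r'
  Part 3: 'd'
Total parts: 3

3


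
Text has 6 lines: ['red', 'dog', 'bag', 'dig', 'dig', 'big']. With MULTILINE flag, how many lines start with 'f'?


With MULTILINE flag, ^ matches the start of each line.
Lines: ['red', 'dog', 'bag', 'dig', 'dig', 'big']
Checking which lines start with 'f':
  Line 1: 'red' -> no
  Line 2: 'dog' -> no
  Line 3: 'bag' -> no
  Line 4: 'dig' -> no
  Line 5: 'dig' -> no
  Line 6: 'big' -> no
Matching lines: []
Count: 0

0


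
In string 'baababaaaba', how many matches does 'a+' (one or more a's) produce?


Pattern 'a+' matches one or more consecutive a's.
String: 'baababaaaba'
Scanning for runs of a:
  Match 1: 'aa' (length 2)
  Match 2: 'a' (length 1)
  Match 3: 'aaa' (length 3)
  Match 4: 'a' (length 1)
Total matches: 4

4


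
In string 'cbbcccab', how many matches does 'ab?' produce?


Pattern 'ab?' matches 'a' optionally followed by 'b'.
String: 'cbbcccab'
Scanning left to right for 'a' then checking next char:
  Match 1: 'ab' (a followed by b)
Total matches: 1

1


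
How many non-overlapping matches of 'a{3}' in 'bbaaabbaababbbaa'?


Pattern 'a{3}' matches exactly 3 consecutive a's (greedy, non-overlapping).
String: 'bbaaabbaababbbaa'
Scanning for runs of a's:
  Run at pos 2: 'aaa' (length 3) -> 1 match(es)
  Run at pos 7: 'aa' (length 2) -> 0 match(es)
  Run at pos 10: 'a' (length 1) -> 0 match(es)
  Run at pos 14: 'aa' (length 2) -> 0 match(es)
Matches found: ['aaa']
Total: 1

1


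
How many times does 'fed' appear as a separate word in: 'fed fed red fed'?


Scanning each word for exact match 'fed':
  Word 1: 'fed' -> MATCH
  Word 2: 'fed' -> MATCH
  Word 3: 'red' -> no
  Word 4: 'fed' -> MATCH
Total matches: 3

3


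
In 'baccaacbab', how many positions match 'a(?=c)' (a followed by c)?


Lookahead 'a(?=c)' matches 'a' only when followed by 'c'.
String: 'baccaacbab'
Checking each position where char is 'a':
  pos 1: 'a' -> MATCH (next='c')
  pos 4: 'a' -> no (next='a')
  pos 5: 'a' -> MATCH (next='c')
  pos 8: 'a' -> no (next='b')
Matching positions: [1, 5]
Count: 2

2


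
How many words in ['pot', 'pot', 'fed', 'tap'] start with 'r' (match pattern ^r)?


Pattern ^r anchors to start of word. Check which words begin with 'r':
  'pot' -> no
  'pot' -> no
  'fed' -> no
  'tap' -> no
Matching words: []
Count: 0

0


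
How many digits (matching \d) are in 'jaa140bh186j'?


\d matches any digit 0-9.
Scanning 'jaa140bh186j':
  pos 3: '1' -> DIGIT
  pos 4: '4' -> DIGIT
  pos 5: '0' -> DIGIT
  pos 8: '1' -> DIGIT
  pos 9: '8' -> DIGIT
  pos 10: '6' -> DIGIT
Digits found: ['1', '4', '0', '1', '8', '6']
Total: 6

6


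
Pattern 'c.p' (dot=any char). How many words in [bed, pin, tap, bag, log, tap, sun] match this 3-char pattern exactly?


Pattern 'c.p' means: starts with 'c', any single char, ends with 'p'.
Checking each word (must be exactly 3 chars):
  'bed' (len=3): no
  'pin' (len=3): no
  'tap' (len=3): no
  'bag' (len=3): no
  'log' (len=3): no
  'tap' (len=3): no
  'sun' (len=3): no
Matching words: []
Total: 0

0


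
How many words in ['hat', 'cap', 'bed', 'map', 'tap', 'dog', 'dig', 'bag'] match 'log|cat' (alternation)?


Alternation 'log|cat' matches either 'log' or 'cat'.
Checking each word:
  'hat' -> no
  'cap' -> no
  'bed' -> no
  'map' -> no
  'tap' -> no
  'dog' -> no
  'dig' -> no
  'bag' -> no
Matches: []
Count: 0

0


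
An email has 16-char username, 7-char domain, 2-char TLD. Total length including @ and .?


An email address has format: username@domain.tld
Username length: 16
'@' character: 1
Domain length: 7
'.' character: 1
TLD length: 2
Total = 16 + 1 + 7 + 1 + 2 = 27

27


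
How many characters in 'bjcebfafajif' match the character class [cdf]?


Character class [cdf] matches any of: {c, d, f}
Scanning string 'bjcebfafajif' character by character:
  pos 0: 'b' -> no
  pos 1: 'j' -> no
  pos 2: 'c' -> MATCH
  pos 3: 'e' -> no
  pos 4: 'b' -> no
  pos 5: 'f' -> MATCH
  pos 6: 'a' -> no
  pos 7: 'f' -> MATCH
  pos 8: 'a' -> no
  pos 9: 'j' -> no
  pos 10: 'i' -> no
  pos 11: 'f' -> MATCH
Total matches: 4

4


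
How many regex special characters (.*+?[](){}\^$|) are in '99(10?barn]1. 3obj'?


Regex special characters are: . * + ? [ ] ( ) { } \ ^ $ |
Scanning '99(10?barn]1. 3obj':
  pos 2: '(' -> SPECIAL
  pos 5: '?' -> SPECIAL
  pos 10: ']' -> SPECIAL
  pos 12: '.' -> SPECIAL
Special chars found: ['(', '?', ']', '.']
Total: 4

4


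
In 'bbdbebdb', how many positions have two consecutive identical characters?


Looking for consecutive identical characters in 'bbdbebdb':
  pos 0-1: 'b' vs 'b' -> MATCH ('bb')
  pos 1-2: 'b' vs 'd' -> different
  pos 2-3: 'd' vs 'b' -> different
  pos 3-4: 'b' vs 'e' -> different
  pos 4-5: 'e' vs 'b' -> different
  pos 5-6: 'b' vs 'd' -> different
  pos 6-7: 'd' vs 'b' -> different
Consecutive identical pairs: ['bb']
Count: 1

1


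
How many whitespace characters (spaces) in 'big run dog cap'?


\s matches whitespace characters (spaces, tabs, etc.).
Text: 'big run dog cap'
This text has 4 words separated by spaces.
Number of spaces = number of words - 1 = 4 - 1 = 3

3


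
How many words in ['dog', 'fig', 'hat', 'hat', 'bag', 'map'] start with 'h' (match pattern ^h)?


Pattern ^h anchors to start of word. Check which words begin with 'h':
  'dog' -> no
  'fig' -> no
  'hat' -> MATCH (starts with 'h')
  'hat' -> MATCH (starts with 'h')
  'bag' -> no
  'map' -> no
Matching words: ['hat', 'hat']
Count: 2

2


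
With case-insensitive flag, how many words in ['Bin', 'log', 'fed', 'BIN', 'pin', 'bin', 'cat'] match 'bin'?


Case-insensitive matching: compare each word's lowercase form to 'bin'.
  'Bin' -> lower='bin' -> MATCH
  'log' -> lower='log' -> no
  'fed' -> lower='fed' -> no
  'BIN' -> lower='bin' -> MATCH
  'pin' -> lower='pin' -> no
  'bin' -> lower='bin' -> MATCH
  'cat' -> lower='cat' -> no
Matches: ['Bin', 'BIN', 'bin']
Count: 3

3


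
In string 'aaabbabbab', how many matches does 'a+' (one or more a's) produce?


Pattern 'a+' matches one or more consecutive a's.
String: 'aaabbabbab'
Scanning for runs of a:
  Match 1: 'aaa' (length 3)
  Match 2: 'a' (length 1)
  Match 3: 'a' (length 1)
Total matches: 3

3


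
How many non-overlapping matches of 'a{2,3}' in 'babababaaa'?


Pattern 'a{2,3}' matches between 2 and 3 consecutive a's (greedy).
String: 'babababaaa'
Finding runs of a's and applying greedy matching:
  Run at pos 1: 'a' (length 1)
  Run at pos 3: 'a' (length 1)
  Run at pos 5: 'a' (length 1)
  Run at pos 7: 'aaa' (length 3)
Matches: ['aaa']
Count: 1

1


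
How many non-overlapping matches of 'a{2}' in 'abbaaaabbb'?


Pattern 'a{2}' matches exactly 2 consecutive a's (greedy, non-overlapping).
String: 'abbaaaabbb'
Scanning for runs of a's:
  Run at pos 0: 'a' (length 1) -> 0 match(es)
  Run at pos 3: 'aaaa' (length 4) -> 2 match(es)
Matches found: ['aa', 'aa']
Total: 2

2


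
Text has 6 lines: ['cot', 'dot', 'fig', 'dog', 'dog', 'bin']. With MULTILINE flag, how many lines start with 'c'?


With MULTILINE flag, ^ matches the start of each line.
Lines: ['cot', 'dot', 'fig', 'dog', 'dog', 'bin']
Checking which lines start with 'c':
  Line 1: 'cot' -> MATCH
  Line 2: 'dot' -> no
  Line 3: 'fig' -> no
  Line 4: 'dog' -> no
  Line 5: 'dog' -> no
  Line 6: 'bin' -> no
Matching lines: ['cot']
Count: 1

1


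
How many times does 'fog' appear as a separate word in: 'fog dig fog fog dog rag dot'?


Scanning each word for exact match 'fog':
  Word 1: 'fog' -> MATCH
  Word 2: 'dig' -> no
  Word 3: 'fog' -> MATCH
  Word 4: 'fog' -> MATCH
  Word 5: 'dog' -> no
  Word 6: 'rag' -> no
  Word 7: 'dot' -> no
Total matches: 3

3


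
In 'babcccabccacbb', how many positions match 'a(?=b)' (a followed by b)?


Lookahead 'a(?=b)' matches 'a' only when followed by 'b'.
String: 'babcccabccacbb'
Checking each position where char is 'a':
  pos 1: 'a' -> MATCH (next='b')
  pos 6: 'a' -> MATCH (next='b')
  pos 10: 'a' -> no (next='c')
Matching positions: [1, 6]
Count: 2

2


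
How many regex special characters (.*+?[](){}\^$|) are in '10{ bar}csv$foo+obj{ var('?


Regex special characters are: . * + ? [ ] ( ) { } \ ^ $ |
Scanning '10{ bar}csv$foo+obj{ var(':
  pos 2: '{' -> SPECIAL
  pos 7: '}' -> SPECIAL
  pos 11: '$' -> SPECIAL
  pos 15: '+' -> SPECIAL
  pos 19: '{' -> SPECIAL
  pos 24: '(' -> SPECIAL
Special chars found: ['{', '}', '$', '+', '{', '(']
Total: 6

6


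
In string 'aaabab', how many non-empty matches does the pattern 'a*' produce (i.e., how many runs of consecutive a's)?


Pattern 'a*' matches zero or more a's. We want non-empty runs of consecutive a's.
String: 'aaabab'
Walking through the string to find runs of a's:
  Run 1: positions 0-2 -> 'aaa'
  Run 2: positions 4-4 -> 'a'
Non-empty runs found: ['aaa', 'a']
Count: 2

2


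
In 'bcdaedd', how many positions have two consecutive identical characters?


Looking for consecutive identical characters in 'bcdaedd':
  pos 0-1: 'b' vs 'c' -> different
  pos 1-2: 'c' vs 'd' -> different
  pos 2-3: 'd' vs 'a' -> different
  pos 3-4: 'a' vs 'e' -> different
  pos 4-5: 'e' vs 'd' -> different
  pos 5-6: 'd' vs 'd' -> MATCH ('dd')
Consecutive identical pairs: ['dd']
Count: 1

1


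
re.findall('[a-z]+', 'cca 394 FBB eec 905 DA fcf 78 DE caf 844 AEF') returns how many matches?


Pattern '[a-z]+' finds one or more lowercase letters.
Text: 'cca 394 FBB eec 905 DA fcf 78 DE caf 844 AEF'
Scanning for matches:
  Match 1: 'cca'
  Match 2: 'eec'
  Match 3: 'fcf'
  Match 4: 'caf'
Total matches: 4

4


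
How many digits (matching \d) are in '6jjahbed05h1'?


\d matches any digit 0-9.
Scanning '6jjahbed05h1':
  pos 0: '6' -> DIGIT
  pos 8: '0' -> DIGIT
  pos 9: '5' -> DIGIT
  pos 11: '1' -> DIGIT
Digits found: ['6', '0', '5', '1']
Total: 4

4


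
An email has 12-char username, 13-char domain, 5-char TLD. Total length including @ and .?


An email address has format: username@domain.tld
Username length: 12
'@' character: 1
Domain length: 13
'.' character: 1
TLD length: 5
Total = 12 + 1 + 13 + 1 + 5 = 32

32


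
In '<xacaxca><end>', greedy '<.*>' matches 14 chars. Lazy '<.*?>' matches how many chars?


Greedy '<.*>' tries to match as MUCH as possible.
Lazy '<.*?>' tries to match as LITTLE as possible.

String: '<xacaxca><end>'
Greedy '<.*>' starts at first '<' and extends to the LAST '>': '<xacaxca><end>' (14 chars)
Lazy '<.*?>' starts at first '<' and stops at the FIRST '>': '<xacaxca>' (9 chars)

9
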